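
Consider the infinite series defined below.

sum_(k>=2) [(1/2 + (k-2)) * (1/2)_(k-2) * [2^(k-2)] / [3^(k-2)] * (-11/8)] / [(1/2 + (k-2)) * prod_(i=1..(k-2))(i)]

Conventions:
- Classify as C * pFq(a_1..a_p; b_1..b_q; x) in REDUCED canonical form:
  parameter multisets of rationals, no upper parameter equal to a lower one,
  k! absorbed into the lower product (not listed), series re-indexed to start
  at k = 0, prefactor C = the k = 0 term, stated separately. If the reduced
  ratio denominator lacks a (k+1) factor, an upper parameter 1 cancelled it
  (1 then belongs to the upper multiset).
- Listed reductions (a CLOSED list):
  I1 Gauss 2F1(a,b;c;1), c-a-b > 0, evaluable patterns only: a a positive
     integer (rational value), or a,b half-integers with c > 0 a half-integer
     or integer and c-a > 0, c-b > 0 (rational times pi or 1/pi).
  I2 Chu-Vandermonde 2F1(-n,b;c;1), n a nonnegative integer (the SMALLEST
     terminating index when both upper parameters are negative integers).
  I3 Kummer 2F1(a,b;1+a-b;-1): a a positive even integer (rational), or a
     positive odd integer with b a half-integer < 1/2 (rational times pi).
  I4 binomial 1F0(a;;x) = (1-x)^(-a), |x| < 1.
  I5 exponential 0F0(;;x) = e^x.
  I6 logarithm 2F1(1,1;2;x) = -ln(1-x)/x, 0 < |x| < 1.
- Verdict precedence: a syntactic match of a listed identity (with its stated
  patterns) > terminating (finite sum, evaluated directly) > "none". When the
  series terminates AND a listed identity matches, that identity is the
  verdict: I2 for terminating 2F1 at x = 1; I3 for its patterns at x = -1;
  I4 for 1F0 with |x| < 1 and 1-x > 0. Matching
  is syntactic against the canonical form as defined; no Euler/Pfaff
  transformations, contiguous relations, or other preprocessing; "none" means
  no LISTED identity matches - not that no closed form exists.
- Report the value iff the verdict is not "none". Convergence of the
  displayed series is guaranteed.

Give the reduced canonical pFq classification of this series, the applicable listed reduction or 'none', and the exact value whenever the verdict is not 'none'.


Prefactor -11/8, argument 2/3: 1F0 with upper {1/2} over lower {-}. Verdict: this is binomial (I4) (the 1F0 binomial series: exponent -1/2, x = 2/3). Hence: (-11/8) * (1/3)^(-1/2).

Key observation: x = (2/3) and the two geometric factors (C = -11/8) combine into one argument.
Adjacent-term ratio: r(k) = (2/3) * (k+1/2) / [(k+1)] - poly over poly, x = (2/3) from leading terms; C = -11/8 at k = 0.


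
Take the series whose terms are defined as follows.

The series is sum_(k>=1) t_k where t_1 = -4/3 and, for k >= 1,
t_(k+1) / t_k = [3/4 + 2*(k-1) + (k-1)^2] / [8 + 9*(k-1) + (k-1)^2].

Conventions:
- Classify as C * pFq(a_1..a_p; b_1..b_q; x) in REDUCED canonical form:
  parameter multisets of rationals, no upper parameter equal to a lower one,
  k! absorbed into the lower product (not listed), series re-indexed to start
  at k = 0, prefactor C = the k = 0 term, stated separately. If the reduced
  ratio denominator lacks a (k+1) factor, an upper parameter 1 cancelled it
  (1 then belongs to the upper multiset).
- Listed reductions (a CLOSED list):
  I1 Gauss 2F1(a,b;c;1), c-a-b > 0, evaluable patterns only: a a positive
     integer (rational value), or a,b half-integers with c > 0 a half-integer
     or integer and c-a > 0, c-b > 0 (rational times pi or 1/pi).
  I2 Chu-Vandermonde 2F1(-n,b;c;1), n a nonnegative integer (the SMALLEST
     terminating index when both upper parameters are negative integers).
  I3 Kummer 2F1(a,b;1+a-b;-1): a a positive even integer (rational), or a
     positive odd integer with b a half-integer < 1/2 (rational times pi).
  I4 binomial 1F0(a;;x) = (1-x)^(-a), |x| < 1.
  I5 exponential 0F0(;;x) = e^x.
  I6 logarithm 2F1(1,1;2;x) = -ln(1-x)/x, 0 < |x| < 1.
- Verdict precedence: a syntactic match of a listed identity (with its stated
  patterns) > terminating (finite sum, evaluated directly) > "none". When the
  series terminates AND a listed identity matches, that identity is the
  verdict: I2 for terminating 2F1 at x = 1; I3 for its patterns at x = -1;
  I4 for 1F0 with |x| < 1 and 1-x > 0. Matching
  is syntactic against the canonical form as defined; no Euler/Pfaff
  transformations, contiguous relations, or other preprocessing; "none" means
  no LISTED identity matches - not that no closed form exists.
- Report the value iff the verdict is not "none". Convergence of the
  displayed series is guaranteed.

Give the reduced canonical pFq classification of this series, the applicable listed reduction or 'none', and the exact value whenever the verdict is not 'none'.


Prefactor -4/3, argument 1: 2F1 with upper {1/2, 3/2} over lower {8}. Verdict (x = 1): Gauss (I1, half-integer pattern) applies (x = 1; upper {1/2, 3/2} half-integers, c = 8 in the evaluable pattern). Value: (-4194304/891891) / pi.

First insight: from the first term -4/3: the expanded ratio factors over Q; prefactor -4/3, roots give parameters.
Consecutive-term ratio: r(k) = 1 * (k+1/2) (k+3/2) / [(k+8) (k+1)] - poly over poly, x = 1 from leading terms; C = -4/3 at k = 0.


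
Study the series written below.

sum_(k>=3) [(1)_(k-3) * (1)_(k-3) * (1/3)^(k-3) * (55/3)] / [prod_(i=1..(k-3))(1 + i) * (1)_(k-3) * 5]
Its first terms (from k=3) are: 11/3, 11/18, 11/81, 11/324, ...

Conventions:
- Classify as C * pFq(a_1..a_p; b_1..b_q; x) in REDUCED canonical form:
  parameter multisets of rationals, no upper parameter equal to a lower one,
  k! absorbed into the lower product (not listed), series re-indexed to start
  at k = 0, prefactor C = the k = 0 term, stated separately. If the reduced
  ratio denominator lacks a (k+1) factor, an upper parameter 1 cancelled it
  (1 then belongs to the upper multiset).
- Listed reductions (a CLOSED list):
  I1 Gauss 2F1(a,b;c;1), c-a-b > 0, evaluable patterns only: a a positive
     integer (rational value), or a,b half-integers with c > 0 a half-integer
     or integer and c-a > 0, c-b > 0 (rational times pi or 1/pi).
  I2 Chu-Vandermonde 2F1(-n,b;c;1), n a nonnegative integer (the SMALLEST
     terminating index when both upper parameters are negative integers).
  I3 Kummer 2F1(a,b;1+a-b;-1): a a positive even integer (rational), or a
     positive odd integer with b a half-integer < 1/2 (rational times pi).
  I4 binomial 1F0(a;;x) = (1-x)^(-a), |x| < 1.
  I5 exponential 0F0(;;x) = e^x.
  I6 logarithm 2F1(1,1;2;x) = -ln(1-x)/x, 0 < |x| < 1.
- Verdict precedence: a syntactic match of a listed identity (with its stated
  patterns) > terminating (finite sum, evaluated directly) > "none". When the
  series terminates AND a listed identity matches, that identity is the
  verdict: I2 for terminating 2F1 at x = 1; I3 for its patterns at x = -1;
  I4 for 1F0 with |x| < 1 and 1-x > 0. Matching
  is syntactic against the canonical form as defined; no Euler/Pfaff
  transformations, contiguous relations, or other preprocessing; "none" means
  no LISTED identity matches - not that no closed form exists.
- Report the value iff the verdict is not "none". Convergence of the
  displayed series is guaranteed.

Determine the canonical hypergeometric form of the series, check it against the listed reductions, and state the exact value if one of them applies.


Canonical form: C = 11/3 times 2F1 with upper {1, 1}, lower {2}, x = 1/3. Verdict at x = 1/3: the logarithmic series (I6) matches (the logarithm: parameters (1,1;2), x = 1/3). Value: (-11) * ln(2/3).

Key step: with t_0 = 11/3, the constant factors (prefactor 11/3) combine into one prefactor.
Adjacent-term ratio: r(k) = (1/3) * (k+1) (k+1) / [(k+2) (k+1)] - rational; roots negated = parameters, x = (1/3), C = 11/3.


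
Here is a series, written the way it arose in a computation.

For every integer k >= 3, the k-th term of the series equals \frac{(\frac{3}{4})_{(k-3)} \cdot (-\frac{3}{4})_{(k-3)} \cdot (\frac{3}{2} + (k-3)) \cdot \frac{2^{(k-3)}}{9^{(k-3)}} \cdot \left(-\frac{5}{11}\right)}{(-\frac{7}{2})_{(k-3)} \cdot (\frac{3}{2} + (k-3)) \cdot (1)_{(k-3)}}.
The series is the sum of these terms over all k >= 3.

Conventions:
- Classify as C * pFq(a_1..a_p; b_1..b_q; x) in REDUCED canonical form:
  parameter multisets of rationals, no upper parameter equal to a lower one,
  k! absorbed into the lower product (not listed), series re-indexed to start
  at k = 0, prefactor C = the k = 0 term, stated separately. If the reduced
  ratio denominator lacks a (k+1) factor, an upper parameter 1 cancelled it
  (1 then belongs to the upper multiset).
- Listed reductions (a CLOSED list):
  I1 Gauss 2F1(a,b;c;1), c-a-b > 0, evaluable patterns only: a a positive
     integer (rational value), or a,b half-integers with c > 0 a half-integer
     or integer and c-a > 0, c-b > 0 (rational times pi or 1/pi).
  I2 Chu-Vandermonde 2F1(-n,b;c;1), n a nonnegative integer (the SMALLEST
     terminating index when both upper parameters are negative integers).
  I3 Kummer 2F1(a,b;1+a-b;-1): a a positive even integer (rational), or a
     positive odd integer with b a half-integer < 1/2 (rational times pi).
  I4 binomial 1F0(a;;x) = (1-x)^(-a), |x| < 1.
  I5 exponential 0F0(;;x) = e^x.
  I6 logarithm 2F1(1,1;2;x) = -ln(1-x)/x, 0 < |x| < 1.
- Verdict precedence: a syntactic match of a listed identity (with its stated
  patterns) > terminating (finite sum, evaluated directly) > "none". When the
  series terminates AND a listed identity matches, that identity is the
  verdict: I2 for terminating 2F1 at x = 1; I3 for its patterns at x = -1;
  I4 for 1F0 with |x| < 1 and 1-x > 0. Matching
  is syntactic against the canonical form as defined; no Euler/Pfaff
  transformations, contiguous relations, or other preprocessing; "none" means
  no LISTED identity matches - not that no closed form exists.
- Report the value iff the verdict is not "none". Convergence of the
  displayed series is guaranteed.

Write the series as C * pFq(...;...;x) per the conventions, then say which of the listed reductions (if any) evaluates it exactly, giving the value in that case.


This is -\frac{5}{11} * 2F1(-\frac{3}{4}, \frac{3}{4}; -\frac{7}{2}; \frac{2}{9}) in reduced canonical form. Verdict: none here - no I1-I6 shape fits x = \frac{2}{9} with lower {-\frac{7}{2}}.

The tell: from the first term -\frac{5}{11}: (1)_k (C = -5/11, x = 2/9) is k! itself.
Step ratio: r(k) = \frac{2}{9} * (k-\frac{3}{4}) (k+\frac{3}{4}) / [(k-\frac{7}{2}) (k+1)] - rational; roots negated = parameters, x = \frac{2}{9}, C = -\frac{5}{11}.


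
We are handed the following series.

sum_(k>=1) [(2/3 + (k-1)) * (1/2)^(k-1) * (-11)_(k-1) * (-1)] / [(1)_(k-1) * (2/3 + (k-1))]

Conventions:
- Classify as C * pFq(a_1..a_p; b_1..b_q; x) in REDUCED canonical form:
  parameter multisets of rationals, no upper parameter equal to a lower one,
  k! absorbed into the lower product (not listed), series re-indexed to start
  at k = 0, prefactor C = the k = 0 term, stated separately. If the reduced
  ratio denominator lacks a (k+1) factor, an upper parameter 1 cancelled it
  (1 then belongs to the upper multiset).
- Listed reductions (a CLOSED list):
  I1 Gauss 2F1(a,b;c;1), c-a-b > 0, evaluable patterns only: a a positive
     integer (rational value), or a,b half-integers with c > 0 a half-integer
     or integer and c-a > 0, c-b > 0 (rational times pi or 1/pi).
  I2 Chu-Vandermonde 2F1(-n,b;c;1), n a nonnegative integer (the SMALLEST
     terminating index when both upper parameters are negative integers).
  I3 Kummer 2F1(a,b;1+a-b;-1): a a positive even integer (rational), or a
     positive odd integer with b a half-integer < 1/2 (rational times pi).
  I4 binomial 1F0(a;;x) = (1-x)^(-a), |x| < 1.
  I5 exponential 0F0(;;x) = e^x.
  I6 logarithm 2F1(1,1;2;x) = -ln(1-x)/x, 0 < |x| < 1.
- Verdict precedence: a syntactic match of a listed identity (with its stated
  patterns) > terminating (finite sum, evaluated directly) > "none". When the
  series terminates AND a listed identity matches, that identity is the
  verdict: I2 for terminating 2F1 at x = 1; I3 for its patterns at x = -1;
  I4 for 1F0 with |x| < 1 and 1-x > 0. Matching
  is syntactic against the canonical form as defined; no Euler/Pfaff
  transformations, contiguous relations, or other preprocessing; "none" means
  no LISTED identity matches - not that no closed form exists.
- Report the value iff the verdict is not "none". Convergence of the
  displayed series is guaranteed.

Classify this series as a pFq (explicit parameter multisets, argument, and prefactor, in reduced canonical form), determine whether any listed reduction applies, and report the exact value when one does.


Canonical form: C = -1 times 1F0 with upper {-11}, lower {-}, x = 1/2. Verdict (x = 1/2): the I4 binomial reduction applies (the 1F0 binomial series: exponent 11, x = 1/2). Exact value: -1/2048.

The tell: from the first term -1: k + 2/3 divides numerator and denominator alike; C = -1 after cancelling.
Consecutive-term ratio: r(k) = (1/2) * (k-11) / [(k+1)] - rational in k. x = (1/2); t_0 = -1; negate the roots.


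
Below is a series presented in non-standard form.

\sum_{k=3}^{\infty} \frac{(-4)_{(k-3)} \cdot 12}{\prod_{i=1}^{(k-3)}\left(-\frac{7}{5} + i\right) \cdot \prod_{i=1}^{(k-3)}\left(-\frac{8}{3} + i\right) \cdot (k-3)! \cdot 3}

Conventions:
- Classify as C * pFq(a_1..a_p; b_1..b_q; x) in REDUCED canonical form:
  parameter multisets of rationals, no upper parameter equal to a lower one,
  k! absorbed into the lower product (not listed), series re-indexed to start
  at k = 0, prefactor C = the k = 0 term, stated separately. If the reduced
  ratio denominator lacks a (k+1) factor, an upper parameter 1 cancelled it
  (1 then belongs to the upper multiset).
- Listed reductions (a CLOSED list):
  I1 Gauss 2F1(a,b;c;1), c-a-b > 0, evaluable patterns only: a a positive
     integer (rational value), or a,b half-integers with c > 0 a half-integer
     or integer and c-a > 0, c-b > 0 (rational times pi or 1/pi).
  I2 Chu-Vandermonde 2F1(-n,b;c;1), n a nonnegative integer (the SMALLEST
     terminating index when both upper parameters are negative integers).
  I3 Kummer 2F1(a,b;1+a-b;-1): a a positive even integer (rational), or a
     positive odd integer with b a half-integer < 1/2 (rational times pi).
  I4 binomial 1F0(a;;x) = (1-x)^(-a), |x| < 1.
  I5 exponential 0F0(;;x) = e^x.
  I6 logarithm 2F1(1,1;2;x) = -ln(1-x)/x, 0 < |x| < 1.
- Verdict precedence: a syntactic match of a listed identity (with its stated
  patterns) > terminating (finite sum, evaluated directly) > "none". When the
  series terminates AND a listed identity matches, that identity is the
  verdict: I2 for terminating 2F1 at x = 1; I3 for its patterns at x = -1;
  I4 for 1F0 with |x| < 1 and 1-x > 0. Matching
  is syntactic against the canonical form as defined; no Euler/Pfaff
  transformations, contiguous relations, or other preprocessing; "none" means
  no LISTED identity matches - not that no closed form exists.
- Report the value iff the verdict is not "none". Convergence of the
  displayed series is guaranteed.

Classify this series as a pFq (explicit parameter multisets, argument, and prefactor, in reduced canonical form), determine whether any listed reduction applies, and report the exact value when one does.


Classification (C = 4): 1F2 with upper {-4}, lower {-\frac{5}{3}, -\frac{2}{5}}, argument x = 1. Verdict: terminating - no listed pattern fits, but -4 in the upper list cuts the series at k = 4; direct evaluation. Exact value: -\frac{2335}{416}.

Key step: x = 1 and the lower running product (C = 4) is a rising factorial.
Consecutive-term ratio: r(k) = 1 * (k-4) / [(k-\frac{5}{3}) (k-\frac{2}{5}) (k+1)] - rational; roots negated = parameters, x = 1, C = 4.


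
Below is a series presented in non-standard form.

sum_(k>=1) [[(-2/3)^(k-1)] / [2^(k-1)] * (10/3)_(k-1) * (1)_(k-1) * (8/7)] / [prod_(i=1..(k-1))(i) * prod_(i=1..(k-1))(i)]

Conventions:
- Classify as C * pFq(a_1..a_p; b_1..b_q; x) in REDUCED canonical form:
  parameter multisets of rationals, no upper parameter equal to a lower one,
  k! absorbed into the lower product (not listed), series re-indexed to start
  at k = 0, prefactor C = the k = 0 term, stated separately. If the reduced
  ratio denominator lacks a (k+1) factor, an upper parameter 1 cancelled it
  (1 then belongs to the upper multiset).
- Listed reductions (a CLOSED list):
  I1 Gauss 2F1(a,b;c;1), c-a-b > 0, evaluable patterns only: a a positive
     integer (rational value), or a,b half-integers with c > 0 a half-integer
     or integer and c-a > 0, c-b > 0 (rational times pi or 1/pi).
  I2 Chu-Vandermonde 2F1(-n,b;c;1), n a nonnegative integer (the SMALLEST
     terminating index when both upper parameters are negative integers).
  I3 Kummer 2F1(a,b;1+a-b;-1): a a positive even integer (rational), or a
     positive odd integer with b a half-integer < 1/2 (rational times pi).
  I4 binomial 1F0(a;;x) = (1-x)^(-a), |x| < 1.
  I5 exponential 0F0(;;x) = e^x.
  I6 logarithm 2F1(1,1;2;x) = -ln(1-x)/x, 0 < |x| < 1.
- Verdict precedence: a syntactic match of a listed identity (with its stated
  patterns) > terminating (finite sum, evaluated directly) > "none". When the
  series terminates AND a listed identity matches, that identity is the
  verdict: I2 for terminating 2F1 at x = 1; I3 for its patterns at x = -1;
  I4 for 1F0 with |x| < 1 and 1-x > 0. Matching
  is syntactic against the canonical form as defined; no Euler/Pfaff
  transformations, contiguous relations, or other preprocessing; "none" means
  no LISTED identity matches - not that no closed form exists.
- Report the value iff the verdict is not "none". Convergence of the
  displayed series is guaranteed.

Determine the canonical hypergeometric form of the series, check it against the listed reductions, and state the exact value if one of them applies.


This is 8/7 * 1F0(10/3; -; -1/3) in reduced canonical form. Verdict at x = -1/3: binomial (I4) matches (the 1F0 binomial series: exponent -10/3, x = -1/3). Sum: (8/7) * (4/3)^(-10/3).

First insight: t_0 being 8/7, the parameter 1 appears in both the upper and lower lists and cancels.
Step ratio: r(k) = (-1/3) * (k+10/3) / [(k+1)] - poly over poly, x = (-1/3) from leading terms; C = 8/7 at k = 0.


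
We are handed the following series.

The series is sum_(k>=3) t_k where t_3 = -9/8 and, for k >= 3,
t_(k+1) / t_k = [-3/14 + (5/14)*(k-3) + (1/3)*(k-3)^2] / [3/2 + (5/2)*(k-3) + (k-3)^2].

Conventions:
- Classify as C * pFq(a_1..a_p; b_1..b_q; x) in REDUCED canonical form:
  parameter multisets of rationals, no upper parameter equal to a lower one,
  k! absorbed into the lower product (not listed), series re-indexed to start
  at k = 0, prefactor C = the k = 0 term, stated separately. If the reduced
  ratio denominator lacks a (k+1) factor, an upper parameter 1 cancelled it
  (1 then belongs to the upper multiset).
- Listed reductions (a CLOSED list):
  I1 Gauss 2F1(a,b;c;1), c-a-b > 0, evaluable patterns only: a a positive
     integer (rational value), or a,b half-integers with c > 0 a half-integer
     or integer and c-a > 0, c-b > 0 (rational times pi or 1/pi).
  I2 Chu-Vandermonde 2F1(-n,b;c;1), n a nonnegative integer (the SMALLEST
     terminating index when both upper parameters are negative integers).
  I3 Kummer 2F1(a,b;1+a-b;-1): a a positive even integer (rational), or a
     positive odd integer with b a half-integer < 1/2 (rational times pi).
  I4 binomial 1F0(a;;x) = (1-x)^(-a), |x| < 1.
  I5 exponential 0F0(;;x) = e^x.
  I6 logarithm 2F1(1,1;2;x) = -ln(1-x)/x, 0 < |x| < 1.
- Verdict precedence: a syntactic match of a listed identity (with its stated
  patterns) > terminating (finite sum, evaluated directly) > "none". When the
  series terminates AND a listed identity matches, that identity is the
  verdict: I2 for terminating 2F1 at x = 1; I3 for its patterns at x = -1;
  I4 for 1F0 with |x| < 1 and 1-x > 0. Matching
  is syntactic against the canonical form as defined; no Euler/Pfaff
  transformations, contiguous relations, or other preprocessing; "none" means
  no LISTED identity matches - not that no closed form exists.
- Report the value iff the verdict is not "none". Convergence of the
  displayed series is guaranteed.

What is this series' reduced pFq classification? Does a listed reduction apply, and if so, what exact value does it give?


The series (x = 1/3) is 1F0: upper {-3/7}, lower {-}, prefactor -9/8. Verdict: the binomial series (I4) fires (the 1F0 binomial series: exponent 3/7, x = 1/3). Its exact value is (-9/8) * (2/3)^(3/7).

First insight: t_0 being -9/8, the ratio is unreduced: k + 3/2 divides both sides (C = -9/8, x = 1/3).
Term ratio: r(k) = (1/3) * (k-3/7) / [(k+1)] ; factor over Q: parameters, x = (1/3), and C = -9/8.


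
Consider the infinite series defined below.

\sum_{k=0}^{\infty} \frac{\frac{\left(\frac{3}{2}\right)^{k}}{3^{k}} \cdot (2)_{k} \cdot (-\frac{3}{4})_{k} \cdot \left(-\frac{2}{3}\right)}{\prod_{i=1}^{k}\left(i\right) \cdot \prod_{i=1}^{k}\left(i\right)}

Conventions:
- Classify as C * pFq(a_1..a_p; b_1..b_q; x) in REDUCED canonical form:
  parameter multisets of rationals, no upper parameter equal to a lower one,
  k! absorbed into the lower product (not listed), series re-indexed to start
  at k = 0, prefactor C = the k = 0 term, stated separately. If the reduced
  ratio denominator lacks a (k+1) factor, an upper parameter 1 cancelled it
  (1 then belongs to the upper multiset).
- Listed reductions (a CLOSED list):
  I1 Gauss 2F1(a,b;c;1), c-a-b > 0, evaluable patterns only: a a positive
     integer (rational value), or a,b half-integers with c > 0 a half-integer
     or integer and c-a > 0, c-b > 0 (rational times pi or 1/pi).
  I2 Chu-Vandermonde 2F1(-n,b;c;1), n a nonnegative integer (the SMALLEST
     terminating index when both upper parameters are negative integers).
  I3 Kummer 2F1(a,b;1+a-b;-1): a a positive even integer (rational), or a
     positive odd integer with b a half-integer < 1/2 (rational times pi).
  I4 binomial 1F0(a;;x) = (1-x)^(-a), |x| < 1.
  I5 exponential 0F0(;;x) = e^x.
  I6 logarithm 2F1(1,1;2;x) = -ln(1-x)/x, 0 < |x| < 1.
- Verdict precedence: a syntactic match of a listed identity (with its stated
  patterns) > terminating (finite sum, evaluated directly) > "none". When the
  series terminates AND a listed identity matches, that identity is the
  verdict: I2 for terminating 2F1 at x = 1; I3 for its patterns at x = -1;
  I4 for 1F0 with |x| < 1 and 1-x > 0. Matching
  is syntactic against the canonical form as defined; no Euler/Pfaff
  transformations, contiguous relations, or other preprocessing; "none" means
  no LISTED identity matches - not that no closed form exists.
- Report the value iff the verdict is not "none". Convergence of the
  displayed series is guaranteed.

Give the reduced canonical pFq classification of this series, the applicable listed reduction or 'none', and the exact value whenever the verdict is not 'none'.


With C = -\frac{2}{3}: the canonical form is 2F1(-\frac{3}{4}, 2; 1; \frac{1}{2}). Verdict: none. A 2F1 with upper {-\frac{3}{4}, 2} fits none of I1-I6 at x = \frac{1}{2}; the sum runs forever.

Structural cue: t_0 being -\frac{2}{3}, the product of the first k integers (prefactor -2/3) is k!.
Term ratio: r(k) = \frac{1}{2} * (k-\frac{3}{4}) (k+2) / [(k+1) (k+1)] - rational in k, leading ratio \frac{1}{2}; with t_0 = -\frac{2}{3}, classification follows.


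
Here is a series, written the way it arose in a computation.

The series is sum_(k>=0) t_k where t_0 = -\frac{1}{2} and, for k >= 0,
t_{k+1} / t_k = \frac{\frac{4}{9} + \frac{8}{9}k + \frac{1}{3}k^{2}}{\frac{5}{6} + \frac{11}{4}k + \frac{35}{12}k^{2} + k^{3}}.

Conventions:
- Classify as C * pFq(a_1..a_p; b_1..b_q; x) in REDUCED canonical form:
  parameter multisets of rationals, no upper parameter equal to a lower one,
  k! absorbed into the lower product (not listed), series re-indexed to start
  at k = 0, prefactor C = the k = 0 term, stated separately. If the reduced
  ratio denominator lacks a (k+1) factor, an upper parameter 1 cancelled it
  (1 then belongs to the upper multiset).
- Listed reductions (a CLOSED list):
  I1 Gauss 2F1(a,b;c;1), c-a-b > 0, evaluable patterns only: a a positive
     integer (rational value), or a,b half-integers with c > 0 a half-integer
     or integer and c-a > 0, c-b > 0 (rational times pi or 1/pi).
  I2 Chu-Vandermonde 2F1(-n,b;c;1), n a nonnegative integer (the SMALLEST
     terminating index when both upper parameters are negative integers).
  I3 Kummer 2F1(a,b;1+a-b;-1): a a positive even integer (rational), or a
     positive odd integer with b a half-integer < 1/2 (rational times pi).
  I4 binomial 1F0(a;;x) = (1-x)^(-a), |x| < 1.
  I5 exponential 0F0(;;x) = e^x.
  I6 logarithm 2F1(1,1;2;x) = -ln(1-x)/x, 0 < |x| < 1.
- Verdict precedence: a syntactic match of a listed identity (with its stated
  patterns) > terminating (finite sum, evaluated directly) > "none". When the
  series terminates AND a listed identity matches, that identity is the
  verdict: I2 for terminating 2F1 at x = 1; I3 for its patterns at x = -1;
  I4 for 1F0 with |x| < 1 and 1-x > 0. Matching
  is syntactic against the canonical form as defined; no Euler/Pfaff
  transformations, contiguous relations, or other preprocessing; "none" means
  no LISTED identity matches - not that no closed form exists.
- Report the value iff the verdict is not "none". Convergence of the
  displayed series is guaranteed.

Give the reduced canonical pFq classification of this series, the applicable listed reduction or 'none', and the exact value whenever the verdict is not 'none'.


Reduced: x = \frac{1}{3}, 1F1, upper = {2}, lower = {\frac{5}{4}}, C = -\frac{1}{2}. Verdict: none here - no I1-I6 shape fits x = \frac{1}{3} with lower {\frac{5}{4}}.

Structural cue: t_0 being -\frac{1}{2}, the ratio is unreduced: k + 2/3 divides both sides (prefactor -1/2).
Term ratio: r(k) = \frac{1}{3} * (k+2) / [(k+\frac{5}{4}) (k+1)] - rational in k, leading ratio \frac{1}{3}; with t_0 = -\frac{1}{2}, classification follows.


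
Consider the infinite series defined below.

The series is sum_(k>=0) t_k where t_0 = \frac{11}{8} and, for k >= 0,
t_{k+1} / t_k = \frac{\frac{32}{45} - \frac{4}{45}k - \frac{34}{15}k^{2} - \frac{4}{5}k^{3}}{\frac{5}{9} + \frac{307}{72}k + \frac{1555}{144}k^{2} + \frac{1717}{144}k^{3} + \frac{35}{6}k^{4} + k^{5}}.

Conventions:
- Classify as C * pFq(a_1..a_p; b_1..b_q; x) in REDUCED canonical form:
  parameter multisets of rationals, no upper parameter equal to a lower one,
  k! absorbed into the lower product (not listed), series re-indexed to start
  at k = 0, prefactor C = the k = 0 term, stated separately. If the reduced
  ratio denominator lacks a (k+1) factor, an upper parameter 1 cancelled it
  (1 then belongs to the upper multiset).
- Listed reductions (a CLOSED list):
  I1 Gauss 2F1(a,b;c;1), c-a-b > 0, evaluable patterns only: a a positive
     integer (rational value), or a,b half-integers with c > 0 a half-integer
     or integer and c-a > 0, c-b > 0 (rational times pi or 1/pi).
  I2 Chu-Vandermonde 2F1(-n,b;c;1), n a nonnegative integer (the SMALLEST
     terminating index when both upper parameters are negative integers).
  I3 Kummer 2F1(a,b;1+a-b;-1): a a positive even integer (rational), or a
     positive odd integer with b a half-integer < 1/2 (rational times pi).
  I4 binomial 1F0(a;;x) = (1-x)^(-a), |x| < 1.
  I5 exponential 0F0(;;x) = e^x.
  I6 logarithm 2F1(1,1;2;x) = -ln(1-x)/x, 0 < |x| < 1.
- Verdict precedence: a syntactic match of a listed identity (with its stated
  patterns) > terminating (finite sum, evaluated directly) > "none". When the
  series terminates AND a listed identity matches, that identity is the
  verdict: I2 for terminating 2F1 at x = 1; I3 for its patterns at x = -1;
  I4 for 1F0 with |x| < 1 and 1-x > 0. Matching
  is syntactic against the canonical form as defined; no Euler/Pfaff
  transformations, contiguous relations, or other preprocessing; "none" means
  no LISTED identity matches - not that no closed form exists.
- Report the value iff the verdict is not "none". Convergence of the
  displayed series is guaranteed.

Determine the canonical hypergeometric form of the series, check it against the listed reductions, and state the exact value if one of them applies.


First insight: from the first term \frac{11}{8}: the ratio is unreduced: k + 2/3 divides both sides (C = 11/8).
Adjacent-term ratio: r(k) = -\frac{4}{5} * (k-\frac{1}{2}) / [(k+\frac{1}{4}) (k+\frac{5}{4}) (k+1)] - rational; roots negated = parameters, x = -\frac{4}{5}, C = \frac{11}{8}.

Canonical form: C = \frac{11}{8} times 1F2 with upper {-\frac{1}{2}}, lower {\frac{1}{4}, \frac{5}{4}}, x = -\frac{4}{5}. Verdict: none here - no I1-I6 shape fits x = -\frac{4}{5} with lower {\frac{1}{4}, \frac{5}{4}}.


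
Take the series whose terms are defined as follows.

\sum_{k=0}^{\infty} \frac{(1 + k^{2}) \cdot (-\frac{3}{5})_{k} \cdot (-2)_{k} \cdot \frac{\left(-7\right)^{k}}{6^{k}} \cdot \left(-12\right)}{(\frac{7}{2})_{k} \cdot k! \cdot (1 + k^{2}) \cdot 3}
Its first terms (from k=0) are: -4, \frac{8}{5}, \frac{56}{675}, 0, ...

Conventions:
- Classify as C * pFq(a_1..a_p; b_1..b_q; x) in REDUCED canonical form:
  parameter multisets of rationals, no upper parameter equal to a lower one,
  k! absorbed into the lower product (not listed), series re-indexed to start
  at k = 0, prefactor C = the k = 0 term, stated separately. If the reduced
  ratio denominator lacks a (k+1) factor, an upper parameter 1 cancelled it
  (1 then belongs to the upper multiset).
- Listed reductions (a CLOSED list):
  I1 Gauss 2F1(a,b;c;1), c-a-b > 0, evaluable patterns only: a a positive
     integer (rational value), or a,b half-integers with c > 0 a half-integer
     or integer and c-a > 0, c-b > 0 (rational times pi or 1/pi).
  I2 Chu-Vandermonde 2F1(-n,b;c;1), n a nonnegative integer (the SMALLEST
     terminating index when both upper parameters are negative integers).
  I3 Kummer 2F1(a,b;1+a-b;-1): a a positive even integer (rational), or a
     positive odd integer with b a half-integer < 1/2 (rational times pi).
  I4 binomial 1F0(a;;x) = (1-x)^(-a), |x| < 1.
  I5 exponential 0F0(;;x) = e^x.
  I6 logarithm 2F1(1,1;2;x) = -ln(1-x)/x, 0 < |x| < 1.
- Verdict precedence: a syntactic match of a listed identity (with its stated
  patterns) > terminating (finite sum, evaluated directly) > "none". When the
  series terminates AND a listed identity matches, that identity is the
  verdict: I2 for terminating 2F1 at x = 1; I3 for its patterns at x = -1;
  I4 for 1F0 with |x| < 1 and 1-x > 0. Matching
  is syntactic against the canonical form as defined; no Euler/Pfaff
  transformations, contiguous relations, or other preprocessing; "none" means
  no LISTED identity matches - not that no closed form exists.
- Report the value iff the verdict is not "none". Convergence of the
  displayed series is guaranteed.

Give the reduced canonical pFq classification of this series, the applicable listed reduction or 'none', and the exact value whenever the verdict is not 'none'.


Key step: x = -\frac{7}{6} and the constant factors (prefactor -4) combine into one prefactor.
Term ratio: r(k) = -\frac{7}{6} * (k-2) (k-\frac{3}{5}) / [(k+\frac{7}{2}) (k+1)] - rational in k. x = -\frac{7}{6}; t_0 = -4; negate the roots.

Classification (C = -4): 2F1 with upper {-2, -\frac{3}{5}}, lower {\frac{7}{2}}, argument x = -\frac{7}{6}. Verdict: terminating at k = 2: the factor (-2)_k kills every later term; summing the 3 survivors is exact. Its exact value is -\frac{1564}{675}.


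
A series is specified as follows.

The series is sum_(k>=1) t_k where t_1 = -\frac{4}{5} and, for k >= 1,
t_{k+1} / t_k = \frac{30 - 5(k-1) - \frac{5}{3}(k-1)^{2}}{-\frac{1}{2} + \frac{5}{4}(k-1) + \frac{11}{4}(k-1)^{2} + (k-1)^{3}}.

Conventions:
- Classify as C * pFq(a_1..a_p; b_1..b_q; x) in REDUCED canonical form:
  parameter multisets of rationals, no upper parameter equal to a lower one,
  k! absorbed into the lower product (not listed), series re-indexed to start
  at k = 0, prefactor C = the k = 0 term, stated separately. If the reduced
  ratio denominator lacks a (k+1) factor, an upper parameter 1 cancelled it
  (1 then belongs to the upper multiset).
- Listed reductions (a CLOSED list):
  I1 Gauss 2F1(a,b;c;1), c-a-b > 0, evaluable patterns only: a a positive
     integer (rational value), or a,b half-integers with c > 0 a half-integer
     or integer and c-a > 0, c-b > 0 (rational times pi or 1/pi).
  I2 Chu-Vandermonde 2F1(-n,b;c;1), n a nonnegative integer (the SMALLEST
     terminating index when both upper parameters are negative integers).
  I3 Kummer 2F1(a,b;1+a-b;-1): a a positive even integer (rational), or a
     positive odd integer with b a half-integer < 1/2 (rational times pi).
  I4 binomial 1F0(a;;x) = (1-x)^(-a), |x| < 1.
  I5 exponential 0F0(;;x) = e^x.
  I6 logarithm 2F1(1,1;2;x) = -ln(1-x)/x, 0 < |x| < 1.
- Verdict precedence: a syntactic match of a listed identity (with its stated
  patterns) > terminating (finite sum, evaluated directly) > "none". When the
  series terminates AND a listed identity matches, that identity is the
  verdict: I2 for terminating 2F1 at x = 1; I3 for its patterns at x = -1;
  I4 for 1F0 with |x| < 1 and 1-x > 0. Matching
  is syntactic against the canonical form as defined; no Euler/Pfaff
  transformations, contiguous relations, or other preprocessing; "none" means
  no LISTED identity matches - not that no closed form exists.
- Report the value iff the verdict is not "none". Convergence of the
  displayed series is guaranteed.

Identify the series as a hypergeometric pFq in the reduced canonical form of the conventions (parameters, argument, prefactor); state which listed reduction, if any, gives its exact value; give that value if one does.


Canonical form: C = -\frac{4}{5} times 2F2 with upper {-3, 6}, lower {-\frac{1}{4}, 2}, x = -\frac{5}{3}. Verdict: terminating at k = 3: the factor (-3)_k kills every later term; summing the 4 survivors is exact. Sum: \frac{183916}{405}.

Key step: from the first term -\frac{4}{5}: roots of the ratio polynomials (prefactor -4/5) are the negated parameters.
Ratio: r(k) = -\frac{5}{3} * (k-3) (k+6) / [(k-\frac{1}{4}) (k+2) (k+1)] - rational in k. x = -\frac{5}{3}; t_0 = -\frac{4}{5}; negate the roots.


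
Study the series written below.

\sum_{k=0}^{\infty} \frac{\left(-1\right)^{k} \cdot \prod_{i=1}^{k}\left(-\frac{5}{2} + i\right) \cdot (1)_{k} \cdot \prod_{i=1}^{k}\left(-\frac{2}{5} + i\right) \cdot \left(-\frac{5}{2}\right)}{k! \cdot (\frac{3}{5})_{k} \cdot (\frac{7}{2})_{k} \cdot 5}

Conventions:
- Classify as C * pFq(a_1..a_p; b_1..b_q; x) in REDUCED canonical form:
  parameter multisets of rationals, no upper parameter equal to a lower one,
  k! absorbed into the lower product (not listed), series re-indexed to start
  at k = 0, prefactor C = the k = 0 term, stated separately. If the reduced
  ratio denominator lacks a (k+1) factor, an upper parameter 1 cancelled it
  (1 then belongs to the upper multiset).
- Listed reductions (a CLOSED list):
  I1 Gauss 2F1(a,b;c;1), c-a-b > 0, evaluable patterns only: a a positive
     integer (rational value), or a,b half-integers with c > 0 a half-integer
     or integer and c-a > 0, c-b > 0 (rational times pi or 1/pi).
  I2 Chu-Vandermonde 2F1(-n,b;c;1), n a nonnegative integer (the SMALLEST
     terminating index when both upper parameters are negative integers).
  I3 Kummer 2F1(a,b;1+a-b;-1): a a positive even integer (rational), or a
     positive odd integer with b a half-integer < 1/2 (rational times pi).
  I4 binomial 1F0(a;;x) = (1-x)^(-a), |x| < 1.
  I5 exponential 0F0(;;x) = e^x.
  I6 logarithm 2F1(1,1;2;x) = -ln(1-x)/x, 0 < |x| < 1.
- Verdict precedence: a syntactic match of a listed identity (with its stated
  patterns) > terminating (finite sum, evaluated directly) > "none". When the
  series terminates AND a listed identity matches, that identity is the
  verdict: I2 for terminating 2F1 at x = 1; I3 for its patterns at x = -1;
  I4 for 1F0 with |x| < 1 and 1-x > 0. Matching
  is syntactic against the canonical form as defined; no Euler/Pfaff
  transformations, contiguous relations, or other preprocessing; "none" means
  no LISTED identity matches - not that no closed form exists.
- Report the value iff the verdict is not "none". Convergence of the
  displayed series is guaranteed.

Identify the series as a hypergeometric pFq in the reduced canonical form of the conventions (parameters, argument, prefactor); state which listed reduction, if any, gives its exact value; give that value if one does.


This is -\frac{1}{2} * 2F1(-\frac{3}{2}, 1; \frac{7}{2}; -1) in reduced canonical form. Verdict: this is Kummer's theorem (I3) (x = -1; c = \frac{7}{2} equals 1+a-b for upper {-\frac{3}{2}, 1}: listed pattern). Value: \left(-\frac{15}{64}\right) \cdot \pi.

The tell: t_0 being -\frac{1}{2}, the running product (prefactor -1/2) telescopes to a rising factorial.
Ratio: r(k) = -1 * (k-\frac{3}{2}) (k+1) / [(k+\frac{7}{2}) (k+1)] ; factor over Q: parameters, x = -1, and C = -\frac{1}{2}.


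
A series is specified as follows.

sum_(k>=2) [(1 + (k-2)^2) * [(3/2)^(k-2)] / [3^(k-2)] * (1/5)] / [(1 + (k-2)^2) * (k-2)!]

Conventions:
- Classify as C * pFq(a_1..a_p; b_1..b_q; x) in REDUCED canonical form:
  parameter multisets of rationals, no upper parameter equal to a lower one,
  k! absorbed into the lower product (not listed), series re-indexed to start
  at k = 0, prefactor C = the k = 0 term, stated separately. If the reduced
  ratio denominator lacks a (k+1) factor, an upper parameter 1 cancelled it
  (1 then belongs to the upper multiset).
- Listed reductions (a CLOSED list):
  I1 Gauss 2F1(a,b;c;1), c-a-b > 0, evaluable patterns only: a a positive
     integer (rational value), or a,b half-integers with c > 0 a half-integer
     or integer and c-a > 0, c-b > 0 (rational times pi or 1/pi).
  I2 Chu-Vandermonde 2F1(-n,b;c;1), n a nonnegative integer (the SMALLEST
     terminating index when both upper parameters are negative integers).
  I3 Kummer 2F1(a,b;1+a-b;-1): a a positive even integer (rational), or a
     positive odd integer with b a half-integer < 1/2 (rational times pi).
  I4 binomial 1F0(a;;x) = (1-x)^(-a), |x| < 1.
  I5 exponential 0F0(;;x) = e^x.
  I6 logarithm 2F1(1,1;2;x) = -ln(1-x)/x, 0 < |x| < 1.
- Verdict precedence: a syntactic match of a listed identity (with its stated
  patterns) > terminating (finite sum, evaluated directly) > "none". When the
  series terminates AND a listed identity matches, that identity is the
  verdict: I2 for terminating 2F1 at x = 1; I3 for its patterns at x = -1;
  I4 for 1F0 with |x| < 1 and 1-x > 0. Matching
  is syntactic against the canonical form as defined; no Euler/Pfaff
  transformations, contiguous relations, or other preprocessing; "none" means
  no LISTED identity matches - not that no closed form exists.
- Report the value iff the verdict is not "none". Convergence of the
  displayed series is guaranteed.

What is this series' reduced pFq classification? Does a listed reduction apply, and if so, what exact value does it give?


Reduced: x = 1/2, 0F0, upper = {-}, lower = {-}, C = 1/5. Verdict at x = 1/2: the exponential series (I5) matches (the 0F0 exponential series at x = 1/2). Sum: (1/5) * e^(1/2).

First insight: with t_0 = 1/5, striking the common factor k^2 + 1 reduces the term (prefactor 1/5).
Term ratio: r(k) = (1/2) * 1 / [(k+1)] - poly over poly, x = (1/2) from leading terms; C = 1/5 at k = 0.


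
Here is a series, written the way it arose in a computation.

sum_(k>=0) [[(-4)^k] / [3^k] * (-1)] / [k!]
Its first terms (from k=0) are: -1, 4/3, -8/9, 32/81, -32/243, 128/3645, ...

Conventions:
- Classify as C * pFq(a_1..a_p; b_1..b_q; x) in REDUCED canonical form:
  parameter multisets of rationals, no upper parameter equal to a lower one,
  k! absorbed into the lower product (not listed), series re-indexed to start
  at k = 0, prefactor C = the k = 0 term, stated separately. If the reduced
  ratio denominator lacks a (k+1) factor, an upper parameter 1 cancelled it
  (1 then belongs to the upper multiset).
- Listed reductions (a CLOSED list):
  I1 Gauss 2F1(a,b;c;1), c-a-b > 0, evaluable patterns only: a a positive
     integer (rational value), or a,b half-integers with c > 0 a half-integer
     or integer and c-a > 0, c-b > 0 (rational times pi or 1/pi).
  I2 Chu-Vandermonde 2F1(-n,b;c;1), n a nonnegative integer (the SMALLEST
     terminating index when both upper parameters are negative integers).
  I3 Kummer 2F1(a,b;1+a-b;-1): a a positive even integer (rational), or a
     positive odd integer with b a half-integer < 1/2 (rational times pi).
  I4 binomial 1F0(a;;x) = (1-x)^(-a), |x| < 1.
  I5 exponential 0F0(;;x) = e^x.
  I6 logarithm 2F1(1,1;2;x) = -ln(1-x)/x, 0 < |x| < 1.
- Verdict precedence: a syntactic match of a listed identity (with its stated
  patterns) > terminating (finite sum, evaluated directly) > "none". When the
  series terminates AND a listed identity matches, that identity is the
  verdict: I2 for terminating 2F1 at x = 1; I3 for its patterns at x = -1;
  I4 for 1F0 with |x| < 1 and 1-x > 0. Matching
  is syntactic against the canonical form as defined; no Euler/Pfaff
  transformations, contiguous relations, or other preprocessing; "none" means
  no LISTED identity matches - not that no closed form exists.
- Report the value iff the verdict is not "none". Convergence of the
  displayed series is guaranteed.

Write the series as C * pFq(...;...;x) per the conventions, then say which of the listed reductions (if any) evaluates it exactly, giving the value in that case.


Reduced: x = -4/3, 0F0, upper = {-}, lower = {-}, C = -1. Verdict: this is exponential (I5) (the 0F0 exponential series at x = -4/3). Hence: (-1) * e^(-4/3).

Key step: t_0 = -1 here, and the two geometric factors (C = -1, x = -4/3) combine into one argument.
Term ratio: r(k) = (-4/3) * 1 / [(k+1)] - poly over poly, x = (-4/3) from leading terms; C = -1 at k = 0.
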